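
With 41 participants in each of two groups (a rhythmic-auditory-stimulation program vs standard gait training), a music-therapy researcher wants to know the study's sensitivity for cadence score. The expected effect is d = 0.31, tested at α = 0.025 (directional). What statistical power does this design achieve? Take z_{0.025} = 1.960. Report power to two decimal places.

For two equal groups, power = Φ(d·√(n/2) − z_{α}).
d·√(n/2) = 0.31 × √(41/2) = 0.31 × 4.528 = 1.404.
z_β = 1.404 − 1.960 = -0.556.
Power = Φ(-0.556) = 0.289.

power ≈ 0.29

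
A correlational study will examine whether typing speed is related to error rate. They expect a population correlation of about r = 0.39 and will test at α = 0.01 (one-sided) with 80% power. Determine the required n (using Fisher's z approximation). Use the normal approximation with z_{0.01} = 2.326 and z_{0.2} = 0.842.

Fisher's z: C = ½·ln((1+r)/(1−r)) = ½·ln(2.2787) = 0.4118.
n = ((z_{α} + z_β)/C)² + 3.
(2.326 + 0.842) / 0.4118 = 3.168 / 0.4118 = 7.693.
n = 7.693² + 3 = 59.18 + 3 = 62.2.
Round up.

n = 63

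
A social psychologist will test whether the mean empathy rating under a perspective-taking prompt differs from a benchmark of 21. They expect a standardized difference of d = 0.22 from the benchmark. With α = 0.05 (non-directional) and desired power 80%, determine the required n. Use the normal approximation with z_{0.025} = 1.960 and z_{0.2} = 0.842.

For a one-sample test: n = ((z_{α/2} + z_β) / d)².
z_{α/2} + z_β = 1.960 + 0.842 = 2.802.
n = (2.802 / 0.22)² = 12.736² = 162.21.
Round up.

n = 163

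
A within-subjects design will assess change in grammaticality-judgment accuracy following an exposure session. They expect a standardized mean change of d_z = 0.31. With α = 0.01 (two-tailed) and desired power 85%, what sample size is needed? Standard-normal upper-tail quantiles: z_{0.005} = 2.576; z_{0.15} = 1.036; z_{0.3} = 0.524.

n = 136 pairs

For a paired (one-sample on differences) test: n = ((z_{α/2} + z_β) / d)².
z_{α/2} + z_β = 2.576 + 1.036 = 3.612.
n = (3.612 / 0.31)² = 11.652² = 135.76.
Round up.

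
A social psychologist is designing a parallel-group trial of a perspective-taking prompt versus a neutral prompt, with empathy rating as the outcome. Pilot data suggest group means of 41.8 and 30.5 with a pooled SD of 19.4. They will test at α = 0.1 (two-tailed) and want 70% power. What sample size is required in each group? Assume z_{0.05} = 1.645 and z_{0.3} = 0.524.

n = 28 per group

Cohen's d = |M₁ − M₂| / SD_pooled = |41.8 − 30.5| / 19.4 = 11.3 / 19.4 = 0.582.
For two independent groups with equal n: n = 2·((z_{α/2} + z_β) / d)².
z_{α/2} + z_β = 1.645 + 0.524 = 2.169.
n = 2 × (2.169 / 0.582)² = 2 × 3.727² = 2 × 13.89 = 27.8.
Round up to the next whole participant.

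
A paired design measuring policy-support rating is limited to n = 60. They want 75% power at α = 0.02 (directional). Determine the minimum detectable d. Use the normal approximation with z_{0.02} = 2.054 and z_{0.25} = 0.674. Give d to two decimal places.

For a single sample (or paired design) of n = 60: d_min = (z_{α} + z_β)/√n.
z-sum = 2.054 + 0.674 = 2.728.
d_min = 2.728 / √60 = 2.728 / 7.746 = 0.352.

d_min ≈ 0.35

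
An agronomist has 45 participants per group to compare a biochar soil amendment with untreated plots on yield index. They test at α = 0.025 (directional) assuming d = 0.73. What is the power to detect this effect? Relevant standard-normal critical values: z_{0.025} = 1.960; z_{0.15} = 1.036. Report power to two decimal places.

power ≈ 0.93

For two equal groups, power = Φ(d·√(n/2) − z_{α}).
d·√(n/2) = 0.73 × √(45/2) = 0.73 × 4.743 = 3.463.
z_β = 3.463 − 1.960 = 1.503.
Power = Φ(1.503) = 0.934.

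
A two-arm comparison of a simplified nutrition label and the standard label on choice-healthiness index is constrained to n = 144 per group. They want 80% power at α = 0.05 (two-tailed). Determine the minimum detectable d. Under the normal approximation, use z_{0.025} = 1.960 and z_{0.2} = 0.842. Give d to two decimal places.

d_min ≈ 0.33

For two independent groups of n = 144 each: d_min = (z_{α/2} + z_β)·√(2/n).
z-sum = 1.960 + 0.842 = 2.802.
d_min = 2.802 × √(2/144) = 2.802 × 0.1179 = 0.330.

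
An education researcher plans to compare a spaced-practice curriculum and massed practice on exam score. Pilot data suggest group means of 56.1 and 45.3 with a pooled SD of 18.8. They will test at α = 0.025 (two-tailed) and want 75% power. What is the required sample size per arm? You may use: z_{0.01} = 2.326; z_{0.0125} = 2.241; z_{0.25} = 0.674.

n = 52 per group

Cohen's d = |M₁ − M₂| / SD_pooled = |56.1 − 45.3| / 18.8 = 10.8 / 18.8 = 0.574.
For two independent groups with equal n: n = 2·((z_{α/2} + z_β) / d)².
z_{α/2} + z_β = 2.241 + 0.674 = 2.915.
n = 2 × (2.915 / 0.574)² = 2 × 5.078² = 2 × 25.79 = 51.6.
Round up to the next whole participant.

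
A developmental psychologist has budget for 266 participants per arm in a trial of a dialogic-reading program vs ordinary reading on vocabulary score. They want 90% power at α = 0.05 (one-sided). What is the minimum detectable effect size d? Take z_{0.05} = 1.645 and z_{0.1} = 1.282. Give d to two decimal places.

d_min ≈ 0.25

For two independent groups of n = 266 each: d_min = (z_{α} + z_β)·√(2/n).
z-sum = 1.645 + 1.282 = 2.927.
d_min = 2.927 × √(2/266) = 2.927 × 0.0867 = 0.254.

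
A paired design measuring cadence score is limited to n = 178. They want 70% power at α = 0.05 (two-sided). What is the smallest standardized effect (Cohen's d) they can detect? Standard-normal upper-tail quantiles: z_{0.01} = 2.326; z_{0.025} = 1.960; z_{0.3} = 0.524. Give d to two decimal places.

For a single sample (or paired design) of n = 178: d_min = (z_{α/2} + z_β)/√n.
z-sum = 1.960 + 0.524 = 2.484.
d_min = 2.484 / √178 = 2.484 / 13.342 = 0.186.

d_min ≈ 0.19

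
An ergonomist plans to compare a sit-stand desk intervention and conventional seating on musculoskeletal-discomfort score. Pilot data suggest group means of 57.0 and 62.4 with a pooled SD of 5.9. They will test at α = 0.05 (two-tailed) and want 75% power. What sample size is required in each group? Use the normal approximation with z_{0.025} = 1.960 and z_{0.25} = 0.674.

Cohen's d = |M₁ − M₂| / SD_pooled = |57.0 − 62.4| / 5.9 = 5.4 / 5.9 = 0.915.
For two independent groups with equal n: n = 2·((z_{α/2} + z_β) / d)².
z_{α/2} + z_β = 1.960 + 0.674 = 2.634.
n = 2 × (2.634 / 0.915)² = 2 × 2.879² = 2 × 8.29 = 16.6.
Round up to the next whole participant.

n = 17 per group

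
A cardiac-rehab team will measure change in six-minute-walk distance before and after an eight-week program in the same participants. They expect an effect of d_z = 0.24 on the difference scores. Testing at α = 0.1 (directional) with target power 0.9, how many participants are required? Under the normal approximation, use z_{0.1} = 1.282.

n = 115 pairs

For a paired (one-sample on differences) test: n = ((z_{α} + z_β) / d)².
z_{α} + z_β = 1.282 + 1.282 = 2.564.
n = (2.564 / 0.24)² = 10.683² = 114.13.
Round up.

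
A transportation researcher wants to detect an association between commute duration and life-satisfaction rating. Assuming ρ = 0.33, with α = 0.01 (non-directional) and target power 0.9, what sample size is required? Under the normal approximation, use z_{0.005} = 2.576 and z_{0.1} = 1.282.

Fisher's z: C = ½·ln((1+r)/(1−r)) = ½·ln(1.9851) = 0.3428.
n = ((z_{α/2} + z_β)/C)² + 3.
(2.576 + 1.282) / 0.3428 = 3.858 / 0.3428 = 11.254.
n = 11.254² + 3 = 126.66 + 3 = 129.7.
Round up.

n = 130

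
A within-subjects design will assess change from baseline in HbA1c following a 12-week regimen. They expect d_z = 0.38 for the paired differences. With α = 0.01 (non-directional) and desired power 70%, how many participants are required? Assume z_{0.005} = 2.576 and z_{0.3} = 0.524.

n = 67 pairs

For a paired (one-sample on differences) test: n = ((z_{α/2} + z_β) / d)².
z_{α/2} + z_β = 2.576 + 0.524 = 3.100.
n = (3.100 / 0.38)² = 8.158² = 66.55.
Round up.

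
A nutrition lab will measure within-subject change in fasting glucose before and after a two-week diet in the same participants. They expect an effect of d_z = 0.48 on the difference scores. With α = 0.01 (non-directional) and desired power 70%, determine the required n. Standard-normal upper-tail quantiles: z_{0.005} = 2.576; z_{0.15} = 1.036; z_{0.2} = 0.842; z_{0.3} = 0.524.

n = 42 pairs

For a paired (one-sample on differences) test: n = ((z_{α/2} + z_β) / d)².
z_{α/2} + z_β = 2.576 + 0.524 = 3.100.
n = (3.100 / 0.48)² = 6.458² = 41.71.
Round up.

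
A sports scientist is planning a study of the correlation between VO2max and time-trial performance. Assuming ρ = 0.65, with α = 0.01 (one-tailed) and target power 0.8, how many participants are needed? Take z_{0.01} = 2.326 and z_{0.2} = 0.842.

Fisher's z: C = ½·ln((1+r)/(1−r)) = ½·ln(4.7143) = 0.7753.
n = ((z_{α} + z_β)/C)² + 3.
(2.326 + 0.842) / 0.7753 = 3.168 / 0.7753 = 4.086.
n = 4.086² + 3 = 16.70 + 3 = 19.7.
Round up.

n = 20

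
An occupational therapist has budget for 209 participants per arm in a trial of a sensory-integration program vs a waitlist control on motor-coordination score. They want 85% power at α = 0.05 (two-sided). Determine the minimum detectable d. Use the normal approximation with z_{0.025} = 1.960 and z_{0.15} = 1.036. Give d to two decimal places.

For two independent groups of n = 209 each: d_min = (z_{α/2} + z_β)·√(2/n).
z-sum = 1.960 + 1.036 = 2.996.
d_min = 2.996 × √(2/209) = 2.996 × 0.0978 = 0.293.

d_min ≈ 0.29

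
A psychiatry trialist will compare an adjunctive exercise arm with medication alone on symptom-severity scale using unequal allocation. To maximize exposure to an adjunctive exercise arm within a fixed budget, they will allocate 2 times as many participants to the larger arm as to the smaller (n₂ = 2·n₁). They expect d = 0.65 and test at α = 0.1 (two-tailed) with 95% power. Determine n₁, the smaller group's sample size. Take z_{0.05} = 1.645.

n₁ = 39

With allocation ratio k = n₂/n₁ = 2, Var(x̄₁−x̄₂) = σ²(1/n₁ + 1/(k·n₁)) = σ²·(k+1)/(k·n₁).
So n₁ = (1 + 1/k)·((z_{α/2} + z_β)/d)² = 1.500 × (3.290/0.65)².
n₁ = 1.500 × 25.62 = 38.4.
Round up: n₁ = 39, giving n₂ = 2 × 39 = 78.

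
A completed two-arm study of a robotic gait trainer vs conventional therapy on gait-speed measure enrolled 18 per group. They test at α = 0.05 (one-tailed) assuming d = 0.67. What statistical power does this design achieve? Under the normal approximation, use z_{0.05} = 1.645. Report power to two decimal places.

For two equal groups, power = Φ(d·√(n/2) − z_{α}).
d·√(n/2) = 0.67 × √(18/2) = 0.67 × 3.000 = 2.010.
z_β = 2.010 − 1.645 = 0.365.
Power = Φ(0.365) = 0.642.

power ≈ 0.64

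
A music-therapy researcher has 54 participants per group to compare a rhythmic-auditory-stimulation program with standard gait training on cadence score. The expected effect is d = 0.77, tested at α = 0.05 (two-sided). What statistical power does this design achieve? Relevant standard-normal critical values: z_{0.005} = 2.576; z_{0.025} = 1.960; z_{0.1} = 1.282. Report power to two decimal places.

For two equal groups, power = Φ(d·√(n/2) − z_{α/2}).
d·√(n/2) = 0.77 × √(54/2) = 0.77 × 5.196 = 4.001.
z_β = 4.001 − 1.960 = 2.041.
Power = Φ(2.041) = 0.979.

power ≈ 0.98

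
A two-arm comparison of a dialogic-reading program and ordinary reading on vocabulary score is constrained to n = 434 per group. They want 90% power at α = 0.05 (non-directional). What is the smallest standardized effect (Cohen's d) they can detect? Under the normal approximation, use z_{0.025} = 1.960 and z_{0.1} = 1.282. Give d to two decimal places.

d_min ≈ 0.22

For two independent groups of n = 434 each: d_min = (z_{α/2} + z_β)·√(2/n).
z-sum = 1.960 + 1.282 = 3.242.
d_min = 3.242 × √(2/434) = 3.242 × 0.0679 = 0.220.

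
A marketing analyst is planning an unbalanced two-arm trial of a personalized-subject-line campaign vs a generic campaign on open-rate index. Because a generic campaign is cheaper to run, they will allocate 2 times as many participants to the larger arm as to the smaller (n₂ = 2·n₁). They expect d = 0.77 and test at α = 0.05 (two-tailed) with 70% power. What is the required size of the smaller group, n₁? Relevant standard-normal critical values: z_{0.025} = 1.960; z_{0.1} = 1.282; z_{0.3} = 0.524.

n₁ = 16

With allocation ratio k = n₂/n₁ = 2, Var(x̄₁−x̄₂) = σ²(1/n₁ + 1/(k·n₁)) = σ²·(k+1)/(k·n₁).
So n₁ = (1 + 1/k)·((z_{α/2} + z_β)/d)² = 1.500 × (2.484/0.77)².
n₁ = 1.500 × 10.41 = 15.6.
Round up: n₁ = 16, giving n₂ = 2 × 16 = 32.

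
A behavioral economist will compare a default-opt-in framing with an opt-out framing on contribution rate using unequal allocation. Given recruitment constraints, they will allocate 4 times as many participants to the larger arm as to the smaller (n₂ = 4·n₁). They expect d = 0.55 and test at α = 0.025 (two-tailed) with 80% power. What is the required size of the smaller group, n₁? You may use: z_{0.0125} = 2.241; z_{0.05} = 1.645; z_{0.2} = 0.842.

With allocation ratio k = n₂/n₁ = 4, Var(x̄₁−x̄₂) = σ²(1/n₁ + 1/(k·n₁)) = σ²·(k+1)/(k·n₁).
So n₁ = (1 + 1/k)·((z_{α/2} + z_β)/d)² = 1.250 × (3.083/0.55)².
n₁ = 1.250 × 31.42 = 39.3.
Round up: n₁ = 40, giving n₂ = 4 × 40 = 160.

n₁ = 40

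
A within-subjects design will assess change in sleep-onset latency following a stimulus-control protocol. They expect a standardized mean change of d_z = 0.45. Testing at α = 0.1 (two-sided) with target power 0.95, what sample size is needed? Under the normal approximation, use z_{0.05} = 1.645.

n = 54 pairs

For a paired (one-sample on differences) test: n = ((z_{α/2} + z_β) / d)².
z_{α/2} + z_β = 1.645 + 1.645 = 3.290.
n = (3.290 / 0.45)² = 7.311² = 53.45.
Round up.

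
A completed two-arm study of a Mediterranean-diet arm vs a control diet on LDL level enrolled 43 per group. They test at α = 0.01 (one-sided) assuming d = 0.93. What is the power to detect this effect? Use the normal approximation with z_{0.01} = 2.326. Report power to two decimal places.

power ≈ 0.98

For two equal groups, power = Φ(d·√(n/2) − z_{α}).
d·√(n/2) = 0.93 × √(43/2) = 0.93 × 4.637 = 4.312.
z_β = 4.312 − 2.326 = 1.986.
Power = Φ(1.986) = 0.976.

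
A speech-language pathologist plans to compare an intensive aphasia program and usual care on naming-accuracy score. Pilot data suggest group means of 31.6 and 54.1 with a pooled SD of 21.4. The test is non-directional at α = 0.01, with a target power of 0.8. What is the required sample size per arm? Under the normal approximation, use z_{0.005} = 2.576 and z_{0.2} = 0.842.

Cohen's d = |M₁ − M₂| / SD_pooled = |31.6 − 54.1| / 21.4 = 22.5 / 21.4 = 1.051.
For two independent groups with equal n: n = 2·((z_{α/2} + z_β) / d)².
z_{α/2} + z_β = 2.576 + 0.842 = 3.418.
n = 2 × (3.418 / 1.051)² = 2 × 3.252² = 2 × 10.58 = 21.2.
Round up to the next whole participant.

n = 22 per group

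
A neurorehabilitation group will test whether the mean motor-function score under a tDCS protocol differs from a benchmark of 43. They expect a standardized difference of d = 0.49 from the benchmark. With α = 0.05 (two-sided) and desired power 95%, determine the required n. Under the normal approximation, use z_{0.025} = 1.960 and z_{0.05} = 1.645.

n = 55

For a one-sample test: n = ((z_{α/2} + z_β) / d)².
z_{α/2} + z_β = 1.960 + 1.645 = 3.605.
n = (3.605 / 0.49)² = 7.357² = 54.13.
Round up.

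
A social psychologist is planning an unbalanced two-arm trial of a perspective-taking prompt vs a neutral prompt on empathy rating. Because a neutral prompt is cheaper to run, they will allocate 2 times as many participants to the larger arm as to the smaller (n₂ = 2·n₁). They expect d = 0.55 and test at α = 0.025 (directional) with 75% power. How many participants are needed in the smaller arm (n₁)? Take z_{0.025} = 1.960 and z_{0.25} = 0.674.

n₁ = 35

With allocation ratio k = n₂/n₁ = 2, Var(x̄₁−x̄₂) = σ²(1/n₁ + 1/(k·n₁)) = σ²·(k+1)/(k·n₁).
So n₁ = (1 + 1/k)·((z_{α} + z_β)/d)² = 1.500 × (2.634/0.55)².
n₁ = 1.500 × 22.94 = 34.4.
Round up: n₁ = 35, giving n₂ = 2 × 35 = 70.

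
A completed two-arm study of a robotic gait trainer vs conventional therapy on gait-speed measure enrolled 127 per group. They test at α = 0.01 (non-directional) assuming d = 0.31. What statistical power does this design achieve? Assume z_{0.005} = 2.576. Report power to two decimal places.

power ≈ 0.46

For two equal groups, power = Φ(d·√(n/2) − z_{α/2}).
d·√(n/2) = 0.31 × √(127/2) = 0.31 × 7.969 = 2.470.
z_β = 2.470 − 2.576 = -0.106.
Power = Φ(-0.106) = 0.458.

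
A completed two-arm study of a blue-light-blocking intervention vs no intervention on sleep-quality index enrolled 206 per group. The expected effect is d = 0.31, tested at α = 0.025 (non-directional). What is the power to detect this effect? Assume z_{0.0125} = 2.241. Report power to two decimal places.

power ≈ 0.82

For two equal groups, power = Φ(d·√(n/2) − z_{α/2}).
d·√(n/2) = 0.31 × √(206/2) = 0.31 × 10.149 = 3.146.
z_β = 3.146 − 2.241 = 0.905.
Power = Φ(0.905) = 0.817.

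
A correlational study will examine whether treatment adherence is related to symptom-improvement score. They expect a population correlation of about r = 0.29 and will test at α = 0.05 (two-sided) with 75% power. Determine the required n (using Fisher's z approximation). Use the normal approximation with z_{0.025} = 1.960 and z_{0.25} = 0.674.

n = 81

Fisher's z: C = ½·ln((1+r)/(1−r)) = ½·ln(1.8169) = 0.2986.
n = ((z_{α/2} + z_β)/C)² + 3.
(1.960 + 0.674) / 0.2986 = 2.634 / 0.2986 = 8.821.
n = 8.821² + 3 = 77.81 + 3 = 80.8.
Round up.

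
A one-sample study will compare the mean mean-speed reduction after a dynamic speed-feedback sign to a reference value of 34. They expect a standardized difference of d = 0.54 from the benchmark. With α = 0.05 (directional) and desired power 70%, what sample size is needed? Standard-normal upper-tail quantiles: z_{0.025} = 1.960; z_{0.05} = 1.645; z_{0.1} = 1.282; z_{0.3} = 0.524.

n = 17

For a one-sample test: n = ((z_{α} + z_β) / d)².
z_{α} + z_β = 1.645 + 0.524 = 2.169.
n = (2.169 / 0.54)² = 4.017² = 16.13.
Round up.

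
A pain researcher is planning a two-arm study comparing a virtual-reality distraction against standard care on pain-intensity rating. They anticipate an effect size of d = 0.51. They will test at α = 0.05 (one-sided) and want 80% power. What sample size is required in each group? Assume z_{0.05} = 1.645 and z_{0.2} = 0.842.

n = 48 per group

For two independent groups with equal n: n = 2·((z_{α} + z_β) / d)².
z_{α} + z_β = 1.645 + 0.842 = 2.487.
n = 2 × (2.487 / 0.51)² = 2 × 4.876² = 2 × 23.78 = 47.6.
Round up to the next whole participant.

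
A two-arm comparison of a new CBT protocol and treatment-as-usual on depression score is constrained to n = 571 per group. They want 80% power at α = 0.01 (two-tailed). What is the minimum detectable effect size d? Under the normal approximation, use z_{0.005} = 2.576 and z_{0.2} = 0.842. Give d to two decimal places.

For two independent groups of n = 571 each: d_min = (z_{α/2} + z_β)·√(2/n).
z-sum = 2.576 + 0.842 = 3.418.
d_min = 3.418 × √(2/571) = 3.418 × 0.0592 = 0.202.

d_min ≈ 0.20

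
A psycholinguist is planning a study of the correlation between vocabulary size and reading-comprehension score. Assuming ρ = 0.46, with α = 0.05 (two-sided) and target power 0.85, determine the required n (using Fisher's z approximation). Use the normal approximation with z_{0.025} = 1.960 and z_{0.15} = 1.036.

n = 40

Fisher's z: C = ½·ln((1+r)/(1−r)) = ½·ln(2.7037) = 0.4973.
n = ((z_{α/2} + z_β)/C)² + 3.
(1.960 + 1.036) / 0.4973 = 2.996 / 0.4973 = 6.025.
n = 6.025² + 3 = 36.29 + 3 = 39.3.
Round up.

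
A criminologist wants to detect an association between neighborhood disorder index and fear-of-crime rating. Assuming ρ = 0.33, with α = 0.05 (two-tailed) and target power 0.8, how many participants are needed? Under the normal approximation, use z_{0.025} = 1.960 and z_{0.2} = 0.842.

n = 70

Fisher's z: C = ½·ln((1+r)/(1−r)) = ½·ln(1.9851) = 0.3428.
n = ((z_{α/2} + z_β)/C)² + 3.
(1.960 + 0.842) / 0.3428 = 2.802 / 0.3428 = 8.174.
n = 8.174² + 3 = 66.81 + 3 = 69.8.
Round up.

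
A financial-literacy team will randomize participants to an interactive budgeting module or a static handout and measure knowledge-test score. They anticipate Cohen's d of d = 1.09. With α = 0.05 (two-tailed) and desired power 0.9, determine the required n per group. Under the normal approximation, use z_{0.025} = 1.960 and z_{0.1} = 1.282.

n = 18 per group

For two independent groups with equal n: n = 2·((z_{α/2} + z_β) / d)².
z_{α/2} + z_β = 1.960 + 1.282 = 3.242.
n = 2 × (3.242 / 1.09)² = 2 × 2.974² = 2 × 8.85 = 17.7.
Round up to the next whole participant.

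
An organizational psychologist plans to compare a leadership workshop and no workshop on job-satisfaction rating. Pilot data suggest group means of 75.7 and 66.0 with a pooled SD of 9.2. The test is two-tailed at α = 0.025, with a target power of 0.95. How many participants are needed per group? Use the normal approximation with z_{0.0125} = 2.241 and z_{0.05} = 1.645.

n = 28 per group

Cohen's d = |M₁ − M₂| / SD_pooled = |75.7 − 66.0| / 9.2 = 9.7 / 9.2 = 1.054.
For two independent groups with equal n: n = 2·((z_{α/2} + z_β) / d)².
z_{α/2} + z_β = 2.241 + 1.645 = 3.886.
n = 2 × (3.886 / 1.054)² = 2 × 3.687² = 2 × 13.59 = 27.2.
Round up to the next whole participant.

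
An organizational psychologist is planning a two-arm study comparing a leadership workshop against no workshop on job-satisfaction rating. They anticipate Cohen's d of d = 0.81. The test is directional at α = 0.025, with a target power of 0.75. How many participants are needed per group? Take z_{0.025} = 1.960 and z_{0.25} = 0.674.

n = 22 per group

For two independent groups with equal n: n = 2·((z_{α} + z_β) / d)².
z_{α} + z_β = 1.960 + 0.674 = 2.634.
n = 2 × (2.634 / 0.81)² = 2 × 3.252² = 2 × 10.57 = 21.1.
Round up to the next whole participant.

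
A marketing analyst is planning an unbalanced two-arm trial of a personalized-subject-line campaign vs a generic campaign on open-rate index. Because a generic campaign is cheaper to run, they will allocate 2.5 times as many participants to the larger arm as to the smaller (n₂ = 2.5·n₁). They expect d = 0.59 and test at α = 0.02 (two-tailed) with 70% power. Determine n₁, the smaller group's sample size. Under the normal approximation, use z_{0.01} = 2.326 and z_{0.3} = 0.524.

With allocation ratio k = n₂/n₁ = 2.5, Var(x̄₁−x̄₂) = σ²(1/n₁ + 1/(k·n₁)) = σ²·(k+1)/(k·n₁).
So n₁ = (1 + 1/k)·((z_{α/2} + z_β)/d)² = 1.400 × (2.850/0.59)².
n₁ = 1.400 × 23.33 = 32.7.
Round up: n₁ = 33, giving n₂ = ⌈2.5 × 33⌉ = ⌈82.5⌉ = 83.

n₁ = 33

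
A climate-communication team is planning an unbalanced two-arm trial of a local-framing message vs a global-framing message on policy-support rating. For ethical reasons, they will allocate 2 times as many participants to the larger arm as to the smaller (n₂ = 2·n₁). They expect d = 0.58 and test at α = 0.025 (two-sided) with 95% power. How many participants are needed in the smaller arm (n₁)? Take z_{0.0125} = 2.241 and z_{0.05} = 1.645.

With allocation ratio k = n₂/n₁ = 2, Var(x̄₁−x̄₂) = σ²(1/n₁ + 1/(k·n₁)) = σ²·(k+1)/(k·n₁).
So n₁ = (1 + 1/k)·((z_{α/2} + z_β)/d)² = 1.500 × (3.886/0.58)².
n₁ = 1.500 × 44.89 = 67.3.
Round up: n₁ = 68, giving n₂ = 2 × 68 = 136.

n₁ = 68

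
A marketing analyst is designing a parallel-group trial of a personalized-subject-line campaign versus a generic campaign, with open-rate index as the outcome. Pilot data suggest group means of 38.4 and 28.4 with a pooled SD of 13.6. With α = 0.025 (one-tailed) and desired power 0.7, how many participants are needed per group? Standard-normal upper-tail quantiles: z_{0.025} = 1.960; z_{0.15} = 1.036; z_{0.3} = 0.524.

Cohen's d = |M₁ − M₂| / SD_pooled = |38.4 − 28.4| / 13.6 = 10.0 / 13.6 = 0.735.
For two independent groups with equal n: n = 2·((z_{α} + z_β) / d)².
z_{α} + z_β = 1.960 + 0.524 = 2.484.
n = 2 × (2.484 / 0.735)² = 2 × 3.380² = 2 × 11.42 = 22.8.
Round up to the next whole participant.

n = 23 per group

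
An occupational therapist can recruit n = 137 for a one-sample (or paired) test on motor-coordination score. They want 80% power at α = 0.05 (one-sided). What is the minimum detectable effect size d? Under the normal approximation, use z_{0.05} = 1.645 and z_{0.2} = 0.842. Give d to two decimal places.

d_min ≈ 0.21

For a single sample (or paired design) of n = 137: d_min = (z_{α} + z_β)/√n.
z-sum = 1.645 + 0.842 = 2.487.
d_min = 2.487 / √137 = 2.487 / 11.705 = 0.212.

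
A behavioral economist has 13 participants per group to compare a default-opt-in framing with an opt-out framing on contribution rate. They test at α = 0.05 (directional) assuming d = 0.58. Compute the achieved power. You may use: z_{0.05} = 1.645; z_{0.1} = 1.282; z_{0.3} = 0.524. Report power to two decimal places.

power ≈ 0.43

For two equal groups, power = Φ(d·√(n/2) − z_{α}).
d·√(n/2) = 0.58 × √(13/2) = 0.58 × 2.550 = 1.479.
z_β = 1.479 − 1.645 = -0.166.
Power = Φ(-0.166) = 0.434.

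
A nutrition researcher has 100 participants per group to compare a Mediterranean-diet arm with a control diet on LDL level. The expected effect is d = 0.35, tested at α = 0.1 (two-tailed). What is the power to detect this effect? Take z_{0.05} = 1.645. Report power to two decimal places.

For two equal groups, power = Φ(d·√(n/2) − z_{α/2}).
d·√(n/2) = 0.35 × √(100/2) = 0.35 × 7.071 = 2.475.
z_β = 2.475 − 1.645 = 0.830.
Power = Φ(0.830) = 0.797.

power ≈ 0.80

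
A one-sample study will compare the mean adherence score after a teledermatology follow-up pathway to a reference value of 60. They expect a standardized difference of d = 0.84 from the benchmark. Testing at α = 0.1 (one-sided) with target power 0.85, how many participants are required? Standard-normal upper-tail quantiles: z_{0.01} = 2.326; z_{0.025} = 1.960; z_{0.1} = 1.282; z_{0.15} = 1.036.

n = 8

For a one-sample test: n = ((z_{α} + z_β) / d)².
z_{α} + z_β = 1.282 + 1.036 = 2.318.
n = (2.318 / 0.84)² = 2.760² = 7.61.
Round up.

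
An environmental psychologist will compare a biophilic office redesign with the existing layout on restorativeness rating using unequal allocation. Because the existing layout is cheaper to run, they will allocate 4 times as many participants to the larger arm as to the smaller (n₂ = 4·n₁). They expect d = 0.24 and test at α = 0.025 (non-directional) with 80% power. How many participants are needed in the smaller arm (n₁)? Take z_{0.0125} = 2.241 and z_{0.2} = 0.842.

n₁ = 207

With allocation ratio k = n₂/n₁ = 4, Var(x̄₁−x̄₂) = σ²(1/n₁ + 1/(k·n₁)) = σ²·(k+1)/(k·n₁).
So n₁ = (1 + 1/k)·((z_{α/2} + z_β)/d)² = 1.250 × (3.083/0.24)².
n₁ = 1.250 × 165.02 = 206.3.
Round up: n₁ = 207, giving n₂ = 4 × 207 = 828.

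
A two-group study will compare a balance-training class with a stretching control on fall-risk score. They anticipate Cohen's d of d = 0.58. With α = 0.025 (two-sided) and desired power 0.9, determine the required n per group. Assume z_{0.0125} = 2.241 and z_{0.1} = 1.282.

For two independent groups with equal n: n = 2·((z_{α/2} + z_β) / d)².
z_{α/2} + z_β = 2.241 + 1.282 = 3.523.
n = 2 × (3.523 / 0.58)² = 2 × 6.074² = 2 × 36.90 = 73.8.
Round up to the next whole participant.

n = 74 per group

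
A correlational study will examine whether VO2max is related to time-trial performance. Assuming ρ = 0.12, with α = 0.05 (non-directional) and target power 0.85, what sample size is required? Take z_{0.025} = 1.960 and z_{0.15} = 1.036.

n = 621

Fisher's z: C = ½·ln((1+r)/(1−r)) = ½·ln(1.2727) = 0.1206.
n = ((z_{α/2} + z_β)/C)² + 3.
(1.960 + 1.036) / 0.1206 = 2.996 / 0.1206 = 24.842.
n = 24.842² + 3 = 617.15 + 3 = 620.1.
Round up.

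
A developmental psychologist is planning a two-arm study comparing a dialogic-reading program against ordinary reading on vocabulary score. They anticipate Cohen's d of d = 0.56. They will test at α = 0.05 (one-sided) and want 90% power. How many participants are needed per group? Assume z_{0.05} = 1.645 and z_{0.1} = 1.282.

n = 55 per group

For two independent groups with equal n: n = 2·((z_{α} + z_β) / d)².
z_{α} + z_β = 1.645 + 1.282 = 2.927.
n = 2 × (2.927 / 0.56)² = 2 × 5.227² = 2 × 27.32 = 54.6.
Round up to the next whole participant.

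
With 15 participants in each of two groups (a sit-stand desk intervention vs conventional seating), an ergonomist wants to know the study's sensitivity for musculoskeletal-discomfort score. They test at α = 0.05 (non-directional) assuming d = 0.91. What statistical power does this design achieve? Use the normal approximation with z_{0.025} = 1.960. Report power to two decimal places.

For two equal groups, power = Φ(d·√(n/2) − z_{α/2}).
d·√(n/2) = 0.91 × √(15/2) = 0.91 × 2.739 = 2.492.
z_β = 2.492 − 1.960 = 0.532.
Power = Φ(0.532) = 0.703.

power ≈ 0.70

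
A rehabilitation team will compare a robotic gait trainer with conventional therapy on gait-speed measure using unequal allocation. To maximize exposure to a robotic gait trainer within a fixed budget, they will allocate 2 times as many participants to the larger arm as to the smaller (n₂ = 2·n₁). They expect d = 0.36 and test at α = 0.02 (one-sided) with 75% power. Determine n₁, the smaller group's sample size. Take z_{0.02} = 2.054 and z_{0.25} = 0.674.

With allocation ratio k = n₂/n₁ = 2, Var(x̄₁−x̄₂) = σ²(1/n₁ + 1/(k·n₁)) = σ²·(k+1)/(k·n₁).
So n₁ = (1 + 1/k)·((z_{α} + z_β)/d)² = 1.500 × (2.728/0.36)².
n₁ = 1.500 × 57.42 = 86.1.
Round up: n₁ = 87, giving n₂ = 2 × 87 = 174.

n₁ = 87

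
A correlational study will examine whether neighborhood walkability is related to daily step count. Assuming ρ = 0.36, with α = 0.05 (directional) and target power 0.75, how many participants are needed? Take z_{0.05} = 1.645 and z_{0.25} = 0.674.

n = 41

Fisher's z: C = ½·ln((1+r)/(1−r)) = ½·ln(2.1250) = 0.3769.
n = ((z_{α} + z_β)/C)² + 3.
(1.645 + 0.674) / 0.3769 = 2.319 / 0.3769 = 6.153.
n = 6.153² + 3 = 37.86 + 3 = 40.9.
Round up.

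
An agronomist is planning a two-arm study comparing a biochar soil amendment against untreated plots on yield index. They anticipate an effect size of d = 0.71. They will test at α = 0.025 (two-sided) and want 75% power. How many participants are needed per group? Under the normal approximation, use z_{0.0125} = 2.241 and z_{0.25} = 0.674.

For two independent groups with equal n: n = 2·((z_{α/2} + z_β) / d)².
z_{α/2} + z_β = 2.241 + 0.674 = 2.915.
n = 2 × (2.915 / 0.71)² = 2 × 4.106² = 2 × 16.86 = 33.7.
Round up to the next whole participant.

n = 34 per group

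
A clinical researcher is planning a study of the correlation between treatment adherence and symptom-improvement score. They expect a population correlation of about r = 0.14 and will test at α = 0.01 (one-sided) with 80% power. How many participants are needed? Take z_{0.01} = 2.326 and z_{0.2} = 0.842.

Fisher's z: C = ½·ln((1+r)/(1−r)) = ½·ln(1.3256) = 0.1409.
n = ((z_{α} + z_β)/C)² + 3.
(2.326 + 0.842) / 0.1409 = 3.168 / 0.1409 = 22.484.
n = 22.484² + 3 = 505.53 + 3 = 508.5.
Round up.

n = 509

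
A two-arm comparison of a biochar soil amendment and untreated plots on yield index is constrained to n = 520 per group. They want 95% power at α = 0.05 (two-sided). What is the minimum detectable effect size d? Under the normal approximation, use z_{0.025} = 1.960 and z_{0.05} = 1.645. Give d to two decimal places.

For two independent groups of n = 520 each: d_min = (z_{α/2} + z_β)·√(2/n).
z-sum = 1.960 + 1.645 = 3.605.
d_min = 3.605 × √(2/520) = 3.605 × 0.0620 = 0.224.

d_min ≈ 0.22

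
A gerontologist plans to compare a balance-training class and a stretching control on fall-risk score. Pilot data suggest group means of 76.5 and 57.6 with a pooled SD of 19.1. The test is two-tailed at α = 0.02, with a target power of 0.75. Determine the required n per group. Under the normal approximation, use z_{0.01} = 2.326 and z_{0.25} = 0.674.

n = 19 per group

Cohen's d = |M₁ − M₂| / SD_pooled = |76.5 − 57.6| / 19.1 = 18.9 / 19.1 = 0.990.
For two independent groups with equal n: n = 2·((z_{α/2} + z_β) / d)².
z_{α/2} + z_β = 2.326 + 0.674 = 3.000.
n = 2 × (3.000 / 0.990)² = 2 × 3.030² = 2 × 9.18 = 18.4.
Round up to the next whole participant.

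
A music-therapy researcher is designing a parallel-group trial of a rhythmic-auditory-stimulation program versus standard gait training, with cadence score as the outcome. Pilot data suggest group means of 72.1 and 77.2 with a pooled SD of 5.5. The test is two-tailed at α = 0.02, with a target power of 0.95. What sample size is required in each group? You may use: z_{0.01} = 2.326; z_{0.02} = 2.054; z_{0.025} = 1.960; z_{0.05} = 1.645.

n = 37 per group

Cohen's d = |M₁ − M₂| / SD_pooled = |72.1 − 77.2| / 5.5 = 5.1 / 5.5 = 0.927.
For two independent groups with equal n: n = 2·((z_{α/2} + z_β) / d)².
z_{α/2} + z_β = 2.326 + 1.645 = 3.971.
n = 2 × (3.971 / 0.927)² = 2 × 4.284² = 2 × 18.35 = 36.7.
Round up to the next whole participant.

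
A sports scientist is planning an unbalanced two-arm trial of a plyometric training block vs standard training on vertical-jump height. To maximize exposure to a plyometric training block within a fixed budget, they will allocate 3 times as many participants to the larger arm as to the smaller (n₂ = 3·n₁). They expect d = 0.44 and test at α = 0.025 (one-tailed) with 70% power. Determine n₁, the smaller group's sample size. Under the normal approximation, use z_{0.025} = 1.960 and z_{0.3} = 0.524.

n₁ = 43

With allocation ratio k = n₂/n₁ = 3, Var(x̄₁−x̄₂) = σ²(1/n₁ + 1/(k·n₁)) = σ²·(k+1)/(k·n₁).
So n₁ = (1 + 1/k)·((z_{α} + z_β)/d)² = 1.333 × (2.484/0.44)².
n₁ = 1.333 × 31.87 = 42.5.
Round up: n₁ = 43, giving n₂ = 3 × 43 = 129.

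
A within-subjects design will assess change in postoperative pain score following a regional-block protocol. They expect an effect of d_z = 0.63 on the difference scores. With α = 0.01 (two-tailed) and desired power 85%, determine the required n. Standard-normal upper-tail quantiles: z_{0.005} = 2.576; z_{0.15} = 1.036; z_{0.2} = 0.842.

n = 33 pairs

For a paired (one-sample on differences) test: n = ((z_{α/2} + z_β) / d)².
z_{α/2} + z_β = 2.576 + 1.036 = 3.612.
n = (3.612 / 0.63)² = 5.733² = 32.87.
Round up.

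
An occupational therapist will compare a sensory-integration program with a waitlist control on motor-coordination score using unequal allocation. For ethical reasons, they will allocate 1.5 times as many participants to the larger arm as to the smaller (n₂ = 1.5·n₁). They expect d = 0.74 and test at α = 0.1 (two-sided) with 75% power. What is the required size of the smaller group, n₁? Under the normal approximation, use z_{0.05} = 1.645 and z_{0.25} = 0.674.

With allocation ratio k = n₂/n₁ = 1.5, Var(x̄₁−x̄₂) = σ²(1/n₁ + 1/(k·n₁)) = σ²·(k+1)/(k·n₁).
So n₁ = (1 + 1/k)·((z_{α/2} + z_β)/d)² = 1.667 × (2.319/0.74)².
n₁ = 1.667 × 9.82 = 16.4.
Round up: n₁ = 17, giving n₂ = ⌈1.5 × 17⌉ = ⌈25.5⌉ = 26.

n₁ = 17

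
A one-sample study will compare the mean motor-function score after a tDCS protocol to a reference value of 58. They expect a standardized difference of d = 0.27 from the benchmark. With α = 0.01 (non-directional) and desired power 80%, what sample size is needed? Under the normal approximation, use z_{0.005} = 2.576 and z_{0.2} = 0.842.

n = 161

For a one-sample test: n = ((z_{α/2} + z_β) / d)².
z_{α/2} + z_β = 2.576 + 0.842 = 3.418.
n = (3.418 / 0.27)² = 12.659² = 160.26.
Round up.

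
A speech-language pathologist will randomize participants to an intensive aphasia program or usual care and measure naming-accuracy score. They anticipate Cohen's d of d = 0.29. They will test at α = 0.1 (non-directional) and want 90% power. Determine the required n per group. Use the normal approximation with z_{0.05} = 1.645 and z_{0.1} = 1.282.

n = 204 per group

For two independent groups with equal n: n = 2·((z_{α/2} + z_β) / d)².
z_{α/2} + z_β = 1.645 + 1.282 = 2.927.
n = 2 × (2.927 / 0.29)² = 2 × 10.093² = 2 × 101.87 = 203.7.
Round up to the next whole participant.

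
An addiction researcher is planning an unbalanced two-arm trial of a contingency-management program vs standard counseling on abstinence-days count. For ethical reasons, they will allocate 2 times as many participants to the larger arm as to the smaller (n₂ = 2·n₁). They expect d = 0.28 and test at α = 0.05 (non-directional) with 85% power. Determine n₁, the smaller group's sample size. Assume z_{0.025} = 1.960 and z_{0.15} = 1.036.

With allocation ratio k = n₂/n₁ = 2, Var(x̄₁−x̄₂) = σ²(1/n₁ + 1/(k·n₁)) = σ²·(k+1)/(k·n₁).
So n₁ = (1 + 1/k)·((z_{α/2} + z_β)/d)² = 1.500 × (2.996/0.28)².
n₁ = 1.500 × 114.49 = 171.7.
Round up: n₁ = 172, giving n₂ = 2 × 172 = 344.

n₁ = 172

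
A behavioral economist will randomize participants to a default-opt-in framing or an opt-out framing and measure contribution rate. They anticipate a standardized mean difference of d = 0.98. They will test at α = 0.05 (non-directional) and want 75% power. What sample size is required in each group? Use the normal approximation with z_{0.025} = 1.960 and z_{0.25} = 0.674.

For two independent groups with equal n: n = 2·((z_{α/2} + z_β) / d)².
z_{α/2} + z_β = 1.960 + 0.674 = 2.634.
n = 2 × (2.634 / 0.98)² = 2 × 2.688² = 2 × 7.22 = 14.4.
Round up to the next whole participant.

n = 15 per group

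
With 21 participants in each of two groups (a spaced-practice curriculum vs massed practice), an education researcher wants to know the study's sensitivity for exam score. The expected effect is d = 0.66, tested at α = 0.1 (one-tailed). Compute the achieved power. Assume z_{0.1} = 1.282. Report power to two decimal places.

For two equal groups, power = Φ(d·√(n/2) − z_{α}).
d·√(n/2) = 0.66 × √(21/2) = 0.66 × 3.240 = 2.139.
z_β = 2.139 − 1.282 = 0.857.
Power = Φ(0.857) = 0.804.

power ≈ 0.80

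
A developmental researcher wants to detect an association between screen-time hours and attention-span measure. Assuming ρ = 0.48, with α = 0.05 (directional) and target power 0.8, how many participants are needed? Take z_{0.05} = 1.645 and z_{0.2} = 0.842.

Fisher's z: C = ½·ln((1+r)/(1−r)) = ½·ln(2.8462) = 0.5230.
n = ((z_{α} + z_β)/C)² + 3.
(1.645 + 0.842) / 0.5230 = 2.487 / 0.5230 = 4.755.
n = 4.755² + 3 = 22.61 + 3 = 25.6.
Round up.

n = 26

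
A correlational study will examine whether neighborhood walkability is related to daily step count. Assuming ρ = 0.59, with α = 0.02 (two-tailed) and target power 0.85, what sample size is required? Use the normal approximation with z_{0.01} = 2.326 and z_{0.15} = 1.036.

Fisher's z: C = ½·ln((1+r)/(1−r)) = ½·ln(3.8780) = 0.6777.
n = ((z_{α/2} + z_β)/C)² + 3.
(2.326 + 1.036) / 0.6777 = 3.362 / 0.6777 = 4.961.
n = 4.961² + 3 = 24.61 + 3 = 27.6.
Round up.

n = 28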